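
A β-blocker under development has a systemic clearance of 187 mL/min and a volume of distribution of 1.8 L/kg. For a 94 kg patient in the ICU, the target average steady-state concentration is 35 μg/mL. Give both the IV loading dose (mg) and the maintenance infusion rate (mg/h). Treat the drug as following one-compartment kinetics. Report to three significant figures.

(a) 5920 mg; (b) 393 mg/h

Total Vd = 1.8 × 94 = 169.2 L
Loading dose = Vd × C = 169.2 × 35 = 5922 mg
CL = 187 mL/min × 60/1000 = 11.22 L/h
Maintenance infusion rate = CL × Css = 11.22 × 35 = 392.7 mg/h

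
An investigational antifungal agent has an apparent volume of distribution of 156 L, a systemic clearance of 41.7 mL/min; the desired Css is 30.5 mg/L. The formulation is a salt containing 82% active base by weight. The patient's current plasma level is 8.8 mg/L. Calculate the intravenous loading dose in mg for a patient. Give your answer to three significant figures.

4130 mg

Concentration deficit ΔC = 30.5 − 8.8 = 21.70 mg/L
LD = Vd × ΔC / S = 156.0 × 21.70 / 0.82 = 4128 mg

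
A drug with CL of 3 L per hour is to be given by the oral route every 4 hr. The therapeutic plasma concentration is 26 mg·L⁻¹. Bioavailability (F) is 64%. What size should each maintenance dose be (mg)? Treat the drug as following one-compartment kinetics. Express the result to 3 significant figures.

488 mg

D = CL × Css × τ / F = 3.000 × 26 × 4 / 0.64 = 487.5 mg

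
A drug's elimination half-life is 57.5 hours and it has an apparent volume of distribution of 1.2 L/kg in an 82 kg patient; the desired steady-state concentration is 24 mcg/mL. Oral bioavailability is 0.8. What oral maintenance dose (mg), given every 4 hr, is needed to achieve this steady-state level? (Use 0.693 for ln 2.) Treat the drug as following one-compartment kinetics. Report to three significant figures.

142 mg

Total Vd = 1.2 × 82 = 98.40 L
CL = 0.693 × Vd / t½ = 0.693 × 98.40 / 57.5 = 1.186 L/h
D = CL × Css × τ / F = 1.186 × 24 × 4 / 0.8 = 142.3 mg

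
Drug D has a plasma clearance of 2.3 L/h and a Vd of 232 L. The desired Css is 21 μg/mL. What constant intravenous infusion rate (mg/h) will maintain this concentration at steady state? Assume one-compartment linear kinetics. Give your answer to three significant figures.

R₀ = 2.300 × 21 = 48.30 mg/h

48.3 mg/h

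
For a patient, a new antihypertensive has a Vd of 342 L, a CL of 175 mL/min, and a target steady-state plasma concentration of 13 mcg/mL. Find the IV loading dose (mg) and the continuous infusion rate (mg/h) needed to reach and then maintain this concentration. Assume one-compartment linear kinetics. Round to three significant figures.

LD = Vd · C_target = 342.0 × 13 = 4446 mg
CL = 175 mL/min = 175 × 0.06 = 10.50 L/h
Maintenance infusion rate = CL × Css = 10.50 × 13 = 136.5 mg/h

(a) 4450 mg; (b) 137 mg/h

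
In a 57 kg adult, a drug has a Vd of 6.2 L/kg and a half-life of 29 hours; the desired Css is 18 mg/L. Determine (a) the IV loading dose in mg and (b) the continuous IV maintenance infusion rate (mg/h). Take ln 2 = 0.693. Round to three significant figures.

Vd = 6.2 L/kg × 57 kg = 353.4 L
LD = Vd × C = 353.4 × 18 = 6361 mg
CL = 0.693 × Vd / t½ = 0.693 × 353.4 / 29 = 8.445 L/h
Infusion rate = CL × Css = 8.445 × 18 = 152.0 mg/h

(a) 6360 mg; (b) 152 mg/h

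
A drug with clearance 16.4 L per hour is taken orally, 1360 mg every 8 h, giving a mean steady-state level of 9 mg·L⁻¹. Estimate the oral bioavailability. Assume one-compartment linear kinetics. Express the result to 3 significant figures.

F·D/τ = CL·Css at steady state → F = CL·Css·τ / D.
F = 16.4 × 9 × 8 / 1360 = 0.868

0.868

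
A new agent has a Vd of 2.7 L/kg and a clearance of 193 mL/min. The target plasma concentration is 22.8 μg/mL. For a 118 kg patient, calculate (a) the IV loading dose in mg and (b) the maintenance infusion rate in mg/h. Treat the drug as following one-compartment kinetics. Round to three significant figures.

(a) 7260 mg; (b) 264 mg/h

Vd = 2.7 L/kg × 118 kg = 318.6 L
Loading: fill Vd to C_target → 318.6 L × 22.8 mg/L = 7264 mg
CL = 193 mL/min × 60/1000 = 11.58 L/h
Maintenance: replace elimination → rate = CL × Css = 11.58 × 22.8 = 264.0 mg/h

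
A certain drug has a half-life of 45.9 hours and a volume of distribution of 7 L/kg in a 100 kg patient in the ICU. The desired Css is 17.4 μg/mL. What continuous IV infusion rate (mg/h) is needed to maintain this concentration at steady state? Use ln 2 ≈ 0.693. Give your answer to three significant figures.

184 mg/h

Vd = 7 L/kg × 100 kg = 700.0 L
CL = ln 2 · Vd / t½ = 0.693 × 700.0 / 45.9 = 10.57 L/h
Infusion rate = CL × Css = 10.57 × 17.4 = 183.9 mg/h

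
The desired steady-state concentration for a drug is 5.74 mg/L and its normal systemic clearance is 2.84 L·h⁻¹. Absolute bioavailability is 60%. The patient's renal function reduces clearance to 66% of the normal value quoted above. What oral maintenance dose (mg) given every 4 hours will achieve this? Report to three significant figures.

Patient clearance = 0.66 × 2.840 = 1.874 L/h
At steady state, dose per interval replaces the amount cleared in that interval: F·D/τ = CL·Css.
D = CL × Css × τ / F = 1.874 × 5.74 × 4 / 0.6 = 71.71 mg

71.7 mg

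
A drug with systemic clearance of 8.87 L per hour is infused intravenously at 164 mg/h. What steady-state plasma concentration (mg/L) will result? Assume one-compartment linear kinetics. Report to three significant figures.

Css = rate / CL = 164 / 8.870 = 18.49 mg/L

18.5 mg/L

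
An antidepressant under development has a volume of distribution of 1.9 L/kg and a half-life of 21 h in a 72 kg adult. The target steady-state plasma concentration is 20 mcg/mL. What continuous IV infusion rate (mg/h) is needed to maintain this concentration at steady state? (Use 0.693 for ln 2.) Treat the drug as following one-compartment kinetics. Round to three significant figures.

Total Vd = 1.9 × 72 = 136.8 L
k = 0.693/21 = 0.03300 h⁻¹, so CL = k·Vd = 0.03300 × 136.8 = 4.514 L/h
Infusion rate = CL × Css = 4.514 × 20 = 90.28 mg/h

90.3 mg/h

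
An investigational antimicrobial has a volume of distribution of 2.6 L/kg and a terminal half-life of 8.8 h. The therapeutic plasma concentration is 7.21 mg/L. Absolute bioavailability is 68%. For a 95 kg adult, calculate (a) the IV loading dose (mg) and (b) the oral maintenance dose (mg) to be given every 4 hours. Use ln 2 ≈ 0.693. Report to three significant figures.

Total Vd = 2.6 × 95 = 247.0 L
LD = Vd × C = 247.0 × 7.21 = 1781 mg
CL = 0.693 × Vd / t½ = 0.693 × 247.0 / 8.8 = 19.45 L/h
D = CL × Css × τ / F = 19.45 × 7.21 × 4 / 0.68 = 824.9 mg

(a) 1780 mg; (b) 825 mg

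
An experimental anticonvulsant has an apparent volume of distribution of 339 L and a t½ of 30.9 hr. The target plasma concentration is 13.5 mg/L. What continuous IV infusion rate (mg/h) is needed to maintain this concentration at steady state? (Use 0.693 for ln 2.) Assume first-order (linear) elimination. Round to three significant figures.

k = 0.693/30.9 = 0.02243 h⁻¹, so CL = k·Vd = 0.02243 × 339.0 = 7.604 L/h
Infusion rate = CL × Css = 7.604 × 13.5 = 102.7 mg/h

103 mg/h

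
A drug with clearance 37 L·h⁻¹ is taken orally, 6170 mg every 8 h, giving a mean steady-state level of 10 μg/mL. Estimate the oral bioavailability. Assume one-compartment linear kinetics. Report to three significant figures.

F·D/τ = CL·Css at steady state → F = CL·Css·τ / D.
F = 37 × 10 × 8 / 6170 = 0.480

0.480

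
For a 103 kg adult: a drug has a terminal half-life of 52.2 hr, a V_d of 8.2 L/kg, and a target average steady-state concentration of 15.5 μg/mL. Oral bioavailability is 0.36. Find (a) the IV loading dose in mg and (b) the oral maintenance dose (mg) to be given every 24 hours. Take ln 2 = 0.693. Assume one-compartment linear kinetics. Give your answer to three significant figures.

(a) 13100 mg; (b) 11600 mg

Vd = 8.2 L/kg × 103 kg = 844.6 L
LD = Vd × C = 844.6 × 15.5 = 13090 mg
CL = 0.693 × Vd / t½ = 0.693 × 844.6 / 52.2 = 11.21 L/h
D = CL × Css × τ / F = 11.21 × 15.5 × 24 / 0.36 = 11580 mg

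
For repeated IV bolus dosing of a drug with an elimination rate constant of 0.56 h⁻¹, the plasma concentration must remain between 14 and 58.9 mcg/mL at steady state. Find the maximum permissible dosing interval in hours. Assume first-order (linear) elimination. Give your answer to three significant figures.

2.57 h

Between IV bolus doses, concentration decays as C = C₀·e^(−kτ), so C_peak/C_trough = e^(kτ).
τ_max = ln(C_peak/C_trough) / k = ln(58.9/14) / 0.5600 = 1.437 / 0.5600 = 2.566 h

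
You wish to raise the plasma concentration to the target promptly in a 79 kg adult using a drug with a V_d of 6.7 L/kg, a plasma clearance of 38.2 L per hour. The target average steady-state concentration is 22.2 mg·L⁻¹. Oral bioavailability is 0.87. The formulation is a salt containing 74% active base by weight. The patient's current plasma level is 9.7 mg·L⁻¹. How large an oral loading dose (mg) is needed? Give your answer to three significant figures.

Vd = 6.7 L/kg × 79 kg = 529.3 L
Concentration deficit ΔC = 22.2 − 9.7 = 12.50 mg/L
LD = Vd × ΔC / F / S = 529.3 × 12.50 / 0.87 / 0.74 = 10280 mg

10300 mg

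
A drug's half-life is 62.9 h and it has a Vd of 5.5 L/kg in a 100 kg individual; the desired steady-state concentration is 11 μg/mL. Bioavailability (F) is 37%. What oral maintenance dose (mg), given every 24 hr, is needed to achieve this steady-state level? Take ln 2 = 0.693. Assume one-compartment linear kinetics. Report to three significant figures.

4320 mg

Total Vd = 5.5 × 100 = 550.0 L
CL = 0.693 × Vd / t½ = 0.693 × 550.0 / 62.9 = 6.060 L/h
D = CL × Css × τ / F = 6.060 × 11 × 24 / 0.37 = 4324 mg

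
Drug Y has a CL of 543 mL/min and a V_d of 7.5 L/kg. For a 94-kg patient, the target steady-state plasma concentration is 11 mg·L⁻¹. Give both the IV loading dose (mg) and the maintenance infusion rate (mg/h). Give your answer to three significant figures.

Vd = 7.5 L/kg × 94 kg = 705.0 L
Loading dose = Vd × C = 705.0 × 11 = 7755 mg
Convert clearance: 543 mL/min × 60 min/h ÷ 1000 mL/L = 32.58 L/h
Maintenance infusion rate = CL × Css = 32.58 × 11 = 358.4 mg/h

(a) 7760 mg; (b) 358 mg/h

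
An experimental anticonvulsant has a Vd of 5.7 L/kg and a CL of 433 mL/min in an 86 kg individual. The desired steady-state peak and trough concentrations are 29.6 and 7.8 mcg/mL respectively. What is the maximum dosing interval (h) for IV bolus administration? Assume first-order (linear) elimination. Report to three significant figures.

Vd = 5.7 L/kg × 86 kg = 490.2 L
Convert clearance: 433 mL/min × 60 min/h ÷ 1000 mL/L = 25.98 L/h
k = CL / Vd = 25.98 / 490.2 = 0.05300 h⁻¹
Between IV bolus doses, concentration decays as C = C₀·e^(−kτ), so C_peak/C_trough = e^(kτ).
τ_max = ln(C_peak/C_trough) / k = ln(29.6/7.8) / 0.05300 = 1.334 / 0.05300 = 25.17 h

25.2 h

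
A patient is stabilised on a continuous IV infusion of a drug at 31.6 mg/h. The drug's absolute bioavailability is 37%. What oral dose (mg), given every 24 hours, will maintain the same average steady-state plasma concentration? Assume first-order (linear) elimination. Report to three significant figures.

To maintain the same Css, the systemic dosing rate must be unchanged: F·D/τ = infusion rate.
D = rate × τ / F = 31.6 × 24 / 0.37 = 2050 mg

2050 mg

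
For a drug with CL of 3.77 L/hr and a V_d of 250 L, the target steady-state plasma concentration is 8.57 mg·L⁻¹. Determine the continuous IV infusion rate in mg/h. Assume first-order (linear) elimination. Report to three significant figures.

32.3 mg/h

At steady state, infusion rate equals elimination rate: rate in = CL × Css.
R₀ = 3.770 × 8.57 = 32.31 mg/h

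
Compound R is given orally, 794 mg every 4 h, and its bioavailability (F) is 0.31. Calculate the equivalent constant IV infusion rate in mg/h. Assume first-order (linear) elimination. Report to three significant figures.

Equivalent systemic input: infusion rate = F·D/τ.
Rate = 0.31 × 794 / 4 = 61.54 mg/h

61.5 mg/h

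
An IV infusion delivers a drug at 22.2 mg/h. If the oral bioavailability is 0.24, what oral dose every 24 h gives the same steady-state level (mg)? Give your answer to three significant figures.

To maintain the same Css, the systemic dosing rate must be unchanged: F·D/τ = infusion rate.
D = rate × τ / F = 22.2 × 24 / 0.24 = 2220 mg

2220 mg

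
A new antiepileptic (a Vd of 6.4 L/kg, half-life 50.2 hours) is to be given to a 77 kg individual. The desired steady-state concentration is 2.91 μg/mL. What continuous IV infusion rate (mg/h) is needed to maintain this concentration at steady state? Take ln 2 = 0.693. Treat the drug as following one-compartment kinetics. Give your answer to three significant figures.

Vd = 6.4 L/kg × 77 kg = 492.8 L
CL = ln 2 · Vd / t½ = 0.693 × 492.8 / 50.2 = 6.803 L/h
Infusion rate = CL × Css = 6.803 × 2.91 = 19.80 mg/h

19.8 mg/h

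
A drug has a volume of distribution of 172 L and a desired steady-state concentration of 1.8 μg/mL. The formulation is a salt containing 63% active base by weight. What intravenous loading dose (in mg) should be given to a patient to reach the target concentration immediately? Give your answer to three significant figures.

491 mg

LD = Vd × C / S = 172.0 × 1.800 / 0.63 = 491.4 mg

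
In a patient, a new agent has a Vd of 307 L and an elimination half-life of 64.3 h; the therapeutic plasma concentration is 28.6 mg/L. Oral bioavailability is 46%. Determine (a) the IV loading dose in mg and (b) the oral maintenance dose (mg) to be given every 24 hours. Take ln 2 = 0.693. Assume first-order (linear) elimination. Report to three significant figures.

(a) 8780 mg; (b) 4940 mg

LD = Vd × C = 307.0 × 28.6 = 8780 mg
CL = 0.693 × Vd / t½ = 0.693 × 307.0 / 64.3 = 3.309 L/h
D = CL × Css × τ / F = 3.309 × 28.6 × 24 / 0.46 = 4938 mg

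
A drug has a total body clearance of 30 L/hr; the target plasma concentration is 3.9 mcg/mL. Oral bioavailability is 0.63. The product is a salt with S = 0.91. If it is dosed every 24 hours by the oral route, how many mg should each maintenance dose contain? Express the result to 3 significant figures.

D = CL × Css × τ / F / S = 30.00 × 3.9 × 24 / 0.63 / 0.91 = 4898 mg

4900 mg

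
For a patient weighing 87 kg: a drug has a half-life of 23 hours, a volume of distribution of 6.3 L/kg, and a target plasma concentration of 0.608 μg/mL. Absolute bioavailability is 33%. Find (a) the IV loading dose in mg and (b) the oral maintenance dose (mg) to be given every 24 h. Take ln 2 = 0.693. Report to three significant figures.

Vd = 6.3 L/kg × 87 kg = 548.1 L
LD = Vd × C = 548.1 × 0.608 = 333.2 mg
CL = 0.693 × Vd / t½ = 0.693 × 548.1 / 23 = 16.51 L/h
D = CL × Css × τ / F = 16.51 × 0.608 × 24 / 0.33 = 730.0 mg

(a) 333 mg; (b) 730 mg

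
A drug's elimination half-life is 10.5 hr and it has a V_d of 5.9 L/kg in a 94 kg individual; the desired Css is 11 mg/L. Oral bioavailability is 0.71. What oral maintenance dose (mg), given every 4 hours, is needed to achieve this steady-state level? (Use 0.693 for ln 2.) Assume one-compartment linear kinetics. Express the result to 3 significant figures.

Vd(total) = 94 kg × 5.9 L/kg = 554.6 L
CL = 0.693 × Vd / t½ = 0.693 × 554.6 / 10.5 = 36.60 L/h
D = CL × Css × τ / F = 36.60 × 11 × 4 / 0.71 = 2268 mg

2270 mg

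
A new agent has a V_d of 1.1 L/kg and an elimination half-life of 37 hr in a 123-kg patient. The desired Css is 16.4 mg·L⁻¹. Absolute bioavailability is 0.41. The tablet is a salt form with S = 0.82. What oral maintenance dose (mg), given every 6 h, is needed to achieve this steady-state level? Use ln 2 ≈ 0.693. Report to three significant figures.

742 mg

Vd = 1.1 L/kg × 123 kg = 135.3 L
CL = ln 2 · Vd / t½ = 0.693 × 135.3 / 37 = 2.534 L/h
D = CL × Css × τ / F / S = 2.534 × 16.4 × 6 / 0.41 / 0.82 = 741.7 mg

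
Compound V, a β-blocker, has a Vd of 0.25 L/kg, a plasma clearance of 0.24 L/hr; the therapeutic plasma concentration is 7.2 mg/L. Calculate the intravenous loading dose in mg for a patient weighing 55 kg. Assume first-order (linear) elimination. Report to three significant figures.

Vd(total) = 55 kg × 0.25 L/kg = 13.75 L
LD = Vd × C = 13.75 × 7.200 = 99.00 mg

99.0 mg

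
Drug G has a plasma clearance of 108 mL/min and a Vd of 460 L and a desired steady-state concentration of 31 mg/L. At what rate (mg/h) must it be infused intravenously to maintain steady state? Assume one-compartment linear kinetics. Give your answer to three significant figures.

CL = 108 mL/min × 60/1000 = 6.480 L/h
R₀ = 6.480 × 31 = 200.9 mg/h

201 mg/h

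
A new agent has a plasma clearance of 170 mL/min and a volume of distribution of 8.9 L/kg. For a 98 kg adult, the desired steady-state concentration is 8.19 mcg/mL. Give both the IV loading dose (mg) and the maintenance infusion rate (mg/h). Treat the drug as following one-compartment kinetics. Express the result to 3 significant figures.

Vd = 8.9 L/kg × 98 kg = 872.2 L
LD = Vd · C_target = 872.2 × 8.19 = 7143 mg
CL = 170 mL/min × 60/1000 = 10.20 L/h
Maintenance infusion rate = CL × Css = 10.20 × 8.19 = 83.54 mg/h

(a) 7140 mg; (b) 83.5 mg/h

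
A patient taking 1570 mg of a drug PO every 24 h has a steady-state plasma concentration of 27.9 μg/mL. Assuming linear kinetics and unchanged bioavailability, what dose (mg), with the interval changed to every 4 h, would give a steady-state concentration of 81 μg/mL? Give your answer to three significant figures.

With linear kinetics, Css is proportional to dose rate (D/τ) at fixed clearance.
D₂ = D₁ × (Css,target / Css,current) × (τ₂/τ₁) = 1570 × (81/27.9) × (4/24) = 759.7 mg

760 mg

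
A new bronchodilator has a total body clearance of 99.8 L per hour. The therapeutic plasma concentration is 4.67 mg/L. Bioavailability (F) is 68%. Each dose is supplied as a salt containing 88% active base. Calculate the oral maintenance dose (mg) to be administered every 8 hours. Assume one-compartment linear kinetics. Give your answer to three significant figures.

6230 mg

D = CL × Css × τ / F / S = 99.80 × 4.67 × 8 / 0.68 / 0.88 = 6231 mg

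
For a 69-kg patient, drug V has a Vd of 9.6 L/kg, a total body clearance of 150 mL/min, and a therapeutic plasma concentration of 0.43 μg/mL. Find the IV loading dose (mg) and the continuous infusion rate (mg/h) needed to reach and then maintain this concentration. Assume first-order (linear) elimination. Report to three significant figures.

(a) 285 mg; (b) 3.87 mg/h

Total Vd = 9.6 × 69 = 662.4 L
LD = Vd · C_target = 662.4 × 0.43 = 284.8 mg
CL = 150 mL/min = 150 × 0.06 = 9.000 L/h
Infusion rate = 9.000 L/h × 0.43 mg/L = 3.870 mg/h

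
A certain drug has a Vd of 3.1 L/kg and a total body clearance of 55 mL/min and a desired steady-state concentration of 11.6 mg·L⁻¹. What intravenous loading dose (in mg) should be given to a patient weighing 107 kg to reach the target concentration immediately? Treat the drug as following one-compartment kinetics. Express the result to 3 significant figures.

Vd = 3.1 L/kg × 107 kg = 331.7 L
LD = Vd × C = 331.7 × 11.60 = 3848 mg

3850 mg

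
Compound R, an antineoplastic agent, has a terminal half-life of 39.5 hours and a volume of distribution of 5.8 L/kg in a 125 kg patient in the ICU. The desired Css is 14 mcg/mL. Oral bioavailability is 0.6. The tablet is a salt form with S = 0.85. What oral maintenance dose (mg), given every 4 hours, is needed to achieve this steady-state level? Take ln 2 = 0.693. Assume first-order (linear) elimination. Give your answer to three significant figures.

1400 mg

Total Vd = 5.8 × 125 = 725.0 L
k = 0.693/39.5 = 0.01754 h⁻¹, so CL = k·Vd = 0.01754 × 725.0 = 12.72 L/h
D = CL × Css × τ / F / S = 12.72 × 14 × 4 / 0.6 / 0.85 = 1397 mg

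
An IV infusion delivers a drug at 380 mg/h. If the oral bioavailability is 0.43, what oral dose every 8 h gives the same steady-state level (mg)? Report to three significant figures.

7070 mg

To maintain the same Css, the systemic dosing rate must be unchanged: F·D/τ = infusion rate.
D = rate × τ / F = 380 × 8 / 0.43 = 7070 mg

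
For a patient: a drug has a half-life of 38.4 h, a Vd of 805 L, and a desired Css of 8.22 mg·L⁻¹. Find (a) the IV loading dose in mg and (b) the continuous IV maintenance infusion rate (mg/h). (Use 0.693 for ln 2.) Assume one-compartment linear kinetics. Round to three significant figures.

(a) 6620 mg; (b) 119 mg/h

LD = Vd × C = 805.0 × 8.22 = 6617 mg
CL = 0.693 × Vd / t½ = 0.693 × 805.0 / 38.4 = 14.53 L/h
Infusion rate = CL × Css = 14.53 × 8.22 = 119.4 mg/h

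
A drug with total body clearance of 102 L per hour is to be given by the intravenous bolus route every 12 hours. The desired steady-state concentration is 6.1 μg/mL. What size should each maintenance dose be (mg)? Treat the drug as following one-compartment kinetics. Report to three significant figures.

D = CL × Css × τ = 102.0 × 6.1 × 12 = 7466 mg

7470 mg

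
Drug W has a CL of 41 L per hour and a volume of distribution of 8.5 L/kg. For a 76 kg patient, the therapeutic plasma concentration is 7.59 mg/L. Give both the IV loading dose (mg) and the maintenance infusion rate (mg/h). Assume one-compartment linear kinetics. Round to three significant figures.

Vd(total) = 76 kg × 8.5 L/kg = 646.0 L
Loading dose = Vd × C = 646.0 × 7.59 = 4903 mg
Maintenance: replace elimination → rate = CL × Css = 41.00 × 7.59 = 311.2 mg/h

(a) 4900 mg; (b) 311 mg/h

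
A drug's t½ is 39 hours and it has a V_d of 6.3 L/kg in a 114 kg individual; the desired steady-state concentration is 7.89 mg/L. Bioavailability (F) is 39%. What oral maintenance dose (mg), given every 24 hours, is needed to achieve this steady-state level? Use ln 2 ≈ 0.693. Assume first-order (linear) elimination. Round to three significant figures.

Vd = 6.3 L/kg × 114 kg = 718.2 L
k = 0.693/39 = 0.01777 h⁻¹, so CL = k·Vd = 0.01777 × 718.2 = 12.76 L/h
D = CL × Css × τ / F = 12.76 × 7.89 × 24 / 0.39 = 6195 mg

6200 mg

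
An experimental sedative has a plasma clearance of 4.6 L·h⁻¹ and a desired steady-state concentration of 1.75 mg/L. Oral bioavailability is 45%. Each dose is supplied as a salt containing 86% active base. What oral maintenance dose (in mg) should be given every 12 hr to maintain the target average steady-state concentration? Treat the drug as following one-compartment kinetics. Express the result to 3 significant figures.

250 mg

D = CL × Css × τ / F / S = 4.600 × 1.75 × 12 / 0.45 / 0.86 = 249.6 mg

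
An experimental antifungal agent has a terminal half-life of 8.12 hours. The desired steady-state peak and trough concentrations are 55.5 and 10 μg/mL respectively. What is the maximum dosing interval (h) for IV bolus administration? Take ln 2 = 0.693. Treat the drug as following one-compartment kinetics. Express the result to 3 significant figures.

k = 0.693 / t½ = 0.693 / 8.12 = 0.08534 h⁻¹
Between IV bolus doses, concentration decays as C = C₀·e^(−kτ), so C_peak/C_trough = e^(kτ).
τ_max = ln(C_peak/C_trough) / k = ln(55.5/10) / 0.08534 = 1.714 / 0.08534 = 20.08 h

20.1 h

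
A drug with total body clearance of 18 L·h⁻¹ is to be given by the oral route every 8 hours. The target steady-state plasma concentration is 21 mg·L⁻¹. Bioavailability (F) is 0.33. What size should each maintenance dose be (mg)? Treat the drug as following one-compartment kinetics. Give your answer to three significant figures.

9160 mg

D = CL × Css × τ / F = 18.00 × 21 × 8 / 0.33 = 9164 mg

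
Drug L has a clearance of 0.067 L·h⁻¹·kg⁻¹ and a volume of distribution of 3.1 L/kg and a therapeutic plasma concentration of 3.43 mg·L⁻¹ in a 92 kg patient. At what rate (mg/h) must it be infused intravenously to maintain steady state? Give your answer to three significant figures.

CL = 0.067 L·h⁻¹·kg⁻¹ × 92 kg = 6.164 L/h
R₀ = 6.164 × 3.43 = 21.14 mg/h

21.1 mg/h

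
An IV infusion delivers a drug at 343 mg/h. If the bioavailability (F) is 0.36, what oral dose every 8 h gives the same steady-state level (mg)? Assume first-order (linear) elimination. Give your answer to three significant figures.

To maintain the same Css, the systemic dosing rate must be unchanged: F·D/τ = infusion rate.
D = rate × τ / F = 343 × 8 / 0.36 = 7622 mg

7620 mg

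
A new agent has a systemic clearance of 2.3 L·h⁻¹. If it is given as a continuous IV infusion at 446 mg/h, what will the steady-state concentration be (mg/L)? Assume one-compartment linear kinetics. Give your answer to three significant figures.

194 mg/L

Css = rate / CL = 446 / 2.300 = 193.9 mg/L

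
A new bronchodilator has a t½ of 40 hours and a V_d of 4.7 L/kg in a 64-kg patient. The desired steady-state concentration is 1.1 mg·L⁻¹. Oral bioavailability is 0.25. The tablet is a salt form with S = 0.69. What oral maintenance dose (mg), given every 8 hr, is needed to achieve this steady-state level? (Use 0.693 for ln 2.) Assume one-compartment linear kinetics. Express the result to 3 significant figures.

266 mg

Vd = 4.7 L/kg × 64 kg = 300.8 L
k = 0.693/40 = 0.01733 h⁻¹, so CL = k·Vd = 0.01733 × 300.8 = 5.213 L/h
D = CL × Css × τ / F / S = 5.213 × 1.1 × 8 / 0.25 / 0.69 = 265.9 mg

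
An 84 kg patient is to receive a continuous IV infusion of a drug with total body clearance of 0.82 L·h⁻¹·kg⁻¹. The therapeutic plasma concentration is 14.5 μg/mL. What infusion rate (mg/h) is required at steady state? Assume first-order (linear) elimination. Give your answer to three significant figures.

CL = 0.82 L·h⁻¹·kg⁻¹ × 84 kg = 68.88 L/h
R₀ = 68.88 × 14.5 = 998.8 mg/h

999 mg/h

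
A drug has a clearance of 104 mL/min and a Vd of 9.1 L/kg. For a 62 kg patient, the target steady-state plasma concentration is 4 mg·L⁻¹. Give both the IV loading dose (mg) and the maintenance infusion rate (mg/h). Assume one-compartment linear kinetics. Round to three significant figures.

(a) 2260 mg; (b) 25.0 mg/h

Vd = 9.1 L/kg × 62 kg = 564.2 L
Loading: fill Vd to C_target → 564.2 L × 4 mg/L = 2257 mg
CL = 104 mL/min = 104 × 0.06 = 6.240 L/h
Maintenance infusion rate = CL × Css = 6.240 × 4 = 24.96 mg/h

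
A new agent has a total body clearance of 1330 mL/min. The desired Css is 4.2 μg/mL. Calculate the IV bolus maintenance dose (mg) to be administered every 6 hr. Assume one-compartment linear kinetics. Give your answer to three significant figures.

2010 mg

Convert clearance: 1330 mL/min × 60 min/h ÷ 1000 mL/L = 79.80 L/h
D = CL × Css × τ = 79.80 × 4.2 × 6 = 2011 mg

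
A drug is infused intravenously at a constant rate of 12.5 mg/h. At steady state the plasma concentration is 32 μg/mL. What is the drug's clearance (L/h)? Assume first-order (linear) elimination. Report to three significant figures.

At steady state, infusion rate = CL × Css, so CL = rate / Css.
CL = 12.5 / 32 = 0.3906 L/h

0.391 L/h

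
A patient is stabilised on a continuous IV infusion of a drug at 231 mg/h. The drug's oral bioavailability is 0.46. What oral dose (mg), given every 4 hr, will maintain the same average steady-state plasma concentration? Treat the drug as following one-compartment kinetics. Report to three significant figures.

2010 mg

To maintain the same Css, the systemic dosing rate must be unchanged: F·D/τ = infusion rate.
D = rate × τ / F = 231 × 4 / 0.46 = 2009 mg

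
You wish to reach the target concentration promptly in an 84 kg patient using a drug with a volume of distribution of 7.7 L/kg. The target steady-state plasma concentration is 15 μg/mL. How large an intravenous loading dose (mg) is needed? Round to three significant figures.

Vd(total) = 84 kg × 7.7 L/kg = 646.8 L
LD = Vd × C = 646.8 × 15.00 = 9702 mg

9700 mg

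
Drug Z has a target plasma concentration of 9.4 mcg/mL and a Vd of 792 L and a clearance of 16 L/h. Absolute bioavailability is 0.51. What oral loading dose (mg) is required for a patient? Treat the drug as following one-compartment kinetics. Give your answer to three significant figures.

14600 mg

Loading dose depends on Vd (not clearance): it fills the distribution volume.
LD = Vd × C / F = 792.0 × 9.400 / 0.51 = 14600 mg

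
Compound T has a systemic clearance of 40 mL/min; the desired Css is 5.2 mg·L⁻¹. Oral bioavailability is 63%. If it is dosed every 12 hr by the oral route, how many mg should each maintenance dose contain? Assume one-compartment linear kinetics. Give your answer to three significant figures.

238 mg

Convert clearance: 40 mL/min × 60 min/h ÷ 1000 mL/L = 2.400 L/h
D = CL × Css × τ / F = 2.400 × 5.2 × 12 / 0.63 = 237.7 mg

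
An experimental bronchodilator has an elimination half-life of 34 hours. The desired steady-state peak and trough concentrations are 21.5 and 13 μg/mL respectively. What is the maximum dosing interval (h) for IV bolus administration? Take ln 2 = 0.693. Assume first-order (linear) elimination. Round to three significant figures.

k = 0.693 / t½ = 0.693 / 34 = 0.02038 h⁻¹
Between IV bolus doses, concentration decays as C = C₀·e^(−kτ), so C_peak/C_trough = e^(kτ).
τ_max = ln(C_peak/C_trough) / k = ln(21.5/13) / 0.02038 = 0.5031 / 0.02038 = 24.69 h

24.7 h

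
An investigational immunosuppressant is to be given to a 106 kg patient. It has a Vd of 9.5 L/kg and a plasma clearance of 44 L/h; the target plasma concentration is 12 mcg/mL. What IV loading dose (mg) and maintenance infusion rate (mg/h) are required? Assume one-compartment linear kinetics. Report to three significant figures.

Total Vd = 9.5 × 106 = 1007 L
Loading dose = Vd × C = 1007 × 12 = 12080 mg
Maintenance: replace elimination → rate = CL × Css = 44.00 × 12 = 528.0 mg/h

(a) 12100 mg; (b) 528 mg/h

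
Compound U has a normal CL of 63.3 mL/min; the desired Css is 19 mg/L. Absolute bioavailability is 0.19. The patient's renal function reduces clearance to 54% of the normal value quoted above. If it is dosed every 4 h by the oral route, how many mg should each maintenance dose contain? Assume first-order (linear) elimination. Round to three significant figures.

820 mg

CL = 63.3 mL/min × 60/1000 = 3.798 L/h
Patient clearance = 0.54 × 3.798 = 2.051 L/h
D = CL × Css × τ / F = 2.051 × 19 × 4 / 0.19 = 820.4 mg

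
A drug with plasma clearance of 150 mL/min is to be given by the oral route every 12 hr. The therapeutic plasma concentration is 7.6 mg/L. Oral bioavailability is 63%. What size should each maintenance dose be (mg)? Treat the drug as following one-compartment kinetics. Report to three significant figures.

CL = 150 mL/min = 150 × 0.06 = 9.000 L/h
D = CL × Css × τ / F = 9.000 × 7.6 × 12 / 0.63 = 1303 mg

1300 mg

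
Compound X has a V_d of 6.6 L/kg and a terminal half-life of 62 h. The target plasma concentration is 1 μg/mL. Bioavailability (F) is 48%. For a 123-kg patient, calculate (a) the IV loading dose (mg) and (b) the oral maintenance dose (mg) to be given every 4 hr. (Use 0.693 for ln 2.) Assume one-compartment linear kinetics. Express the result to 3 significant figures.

(a) 812 mg; (b) 75.6 mg

Vd = 6.6 L/kg × 123 kg = 811.8 L
LD = Vd × C = 811.8 × 1 = 811.8 mg
CL = 0.693 × Vd / t½ = 0.693 × 811.8 / 62 = 9.074 L/h
D = CL × Css × τ / F = 9.074 × 1 × 4 / 0.48 = 75.62 mg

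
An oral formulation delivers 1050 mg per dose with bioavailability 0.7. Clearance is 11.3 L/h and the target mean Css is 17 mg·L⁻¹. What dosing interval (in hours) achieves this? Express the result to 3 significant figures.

F·D/τ = CL·Css → τ = F·D / (CL·Css).
τ = 0.7 × 1050 / (11.3 × 17) = 3.826 h

3.83 h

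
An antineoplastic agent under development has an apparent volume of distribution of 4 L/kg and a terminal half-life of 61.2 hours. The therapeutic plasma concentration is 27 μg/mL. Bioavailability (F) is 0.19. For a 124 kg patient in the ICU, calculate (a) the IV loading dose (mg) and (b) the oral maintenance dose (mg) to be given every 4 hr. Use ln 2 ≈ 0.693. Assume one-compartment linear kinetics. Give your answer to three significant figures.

Vd = 4 L/kg × 124 kg = 496.0 L
LD = Vd × C = 496.0 × 27 = 13390 mg
CL = 0.693 × Vd / t½ = 0.693 × 496.0 / 61.2 = 5.616 L/h
D = CL × Css × τ / F = 5.616 × 27 × 4 / 0.19 = 3192 mg

(a) 13400 mg; (b) 3190 mg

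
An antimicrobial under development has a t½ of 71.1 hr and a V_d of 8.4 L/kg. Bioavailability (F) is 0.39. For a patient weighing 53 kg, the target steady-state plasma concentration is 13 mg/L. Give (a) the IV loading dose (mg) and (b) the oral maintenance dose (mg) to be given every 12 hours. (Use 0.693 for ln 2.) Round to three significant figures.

Vd(total) = 53 kg × 8.4 L/kg = 445.2 L
LD = Vd × C = 445.2 × 13 = 5788 mg
CL = 0.693 × Vd / t½ = 0.693 × 445.2 / 71.1 = 4.339 L/h
D = CL × Css × τ / F = 4.339 × 13 × 12 / 0.39 = 1736 mg

(a) 5790 mg; (b) 1740 mg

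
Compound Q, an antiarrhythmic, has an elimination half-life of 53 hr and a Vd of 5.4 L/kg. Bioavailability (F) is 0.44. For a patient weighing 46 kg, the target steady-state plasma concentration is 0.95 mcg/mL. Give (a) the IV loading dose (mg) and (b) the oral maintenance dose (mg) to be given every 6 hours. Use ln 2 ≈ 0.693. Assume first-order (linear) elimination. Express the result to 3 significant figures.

Total Vd = 5.4 × 46 = 248.4 L
LD = Vd × C = 248.4 × 0.95 = 236.0 mg
CL = 0.693 × Vd / t½ = 0.693 × 248.4 / 53 = 3.248 L/h
D = CL × Css × τ / F = 3.248 × 0.95 × 6 / 0.44 = 42.08 mg

(a) 236 mg; (b) 42.1 mg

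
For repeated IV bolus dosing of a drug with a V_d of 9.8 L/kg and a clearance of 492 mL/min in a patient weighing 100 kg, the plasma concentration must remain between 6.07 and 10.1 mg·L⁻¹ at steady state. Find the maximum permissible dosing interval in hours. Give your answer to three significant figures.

Total Vd = 9.8 × 100 = 980.0 L
CL = 492 mL/min × 60/1000 = 29.52 L/h
k = CL / Vd = 29.52 / 980.0 = 0.03012 h⁻¹
Between IV bolus doses, concentration decays as C = C₀·e^(−kτ), so C_peak/C_trough = e^(kτ).
τ_max = ln(C_peak/C_trough) / k = ln(10.1/6.07) / 0.03012 = 0.5092 / 0.03012 = 16.91 h

16.9 h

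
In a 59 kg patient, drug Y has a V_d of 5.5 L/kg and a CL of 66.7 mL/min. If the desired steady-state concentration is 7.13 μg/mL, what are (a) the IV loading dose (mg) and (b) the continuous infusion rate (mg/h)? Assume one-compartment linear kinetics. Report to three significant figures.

Vd(total) = 59 kg × 5.5 L/kg = 324.5 L
Loading: fill Vd to C_target → 324.5 L × 7.13 mg/L = 2314 mg
Convert clearance: 66.7 mL/min × 60 min/h ÷ 1000 mL/L = 4.002 L/h
Maintenance infusion rate = CL × Css = 4.002 × 7.13 = 28.53 mg/h

(a) 2310 mg; (b) 28.5 mg/h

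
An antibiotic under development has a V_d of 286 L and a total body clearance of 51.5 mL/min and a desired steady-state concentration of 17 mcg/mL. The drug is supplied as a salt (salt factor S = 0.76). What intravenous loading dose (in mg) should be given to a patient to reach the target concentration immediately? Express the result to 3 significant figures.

LD = Vd × C / S = 286.0 × 17.00 / 0.76 = 6397 mg

6400 mg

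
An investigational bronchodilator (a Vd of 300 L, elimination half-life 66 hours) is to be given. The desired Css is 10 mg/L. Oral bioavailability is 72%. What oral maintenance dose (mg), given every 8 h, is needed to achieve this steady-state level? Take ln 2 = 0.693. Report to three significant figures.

350 mg

CL = 0.693 × Vd / t½ = 0.693 × 300.0 / 66 = 3.150 L/h
D = CL × Css × τ / F = 3.150 × 10 × 8 / 0.72 = 350.0 mg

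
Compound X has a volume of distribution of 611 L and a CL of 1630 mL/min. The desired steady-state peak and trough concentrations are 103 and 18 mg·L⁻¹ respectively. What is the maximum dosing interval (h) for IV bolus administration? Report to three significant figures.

10.9 h

Convert clearance: 1630 mL/min × 60 min/h ÷ 1000 mL/L = 97.80 L/h
k = CL / Vd = 97.80 / 611.0 = 0.1601 h⁻¹
Between IV bolus doses, concentration decays as C = C₀·e^(−kτ), so C_peak/C_trough = e^(kτ).
τ_max = ln(C_peak/C_trough) / k = ln(103/18) / 0.1601 = 1.744 / 0.1601 = 10.89 h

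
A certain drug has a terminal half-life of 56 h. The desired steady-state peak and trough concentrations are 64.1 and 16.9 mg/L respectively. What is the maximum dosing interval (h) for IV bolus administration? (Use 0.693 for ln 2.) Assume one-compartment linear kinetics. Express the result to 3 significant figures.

108 h

k = 0.693 / t½ = 0.693 / 56 = 0.01238 h⁻¹
Between IV bolus doses, concentration decays as C = C₀·e^(−kτ), so C_peak/C_trough = e^(kτ).
τ_max = ln(C_peak/C_trough) / k = ln(64.1/16.9) / 0.01238 = 1.333 / 0.01238 = 107.7 h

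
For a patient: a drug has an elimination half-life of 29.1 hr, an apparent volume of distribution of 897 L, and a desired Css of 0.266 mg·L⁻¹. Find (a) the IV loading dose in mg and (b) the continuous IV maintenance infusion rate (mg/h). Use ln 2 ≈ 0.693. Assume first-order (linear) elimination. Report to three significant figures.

(a) 239 mg; (b) 5.68 mg/h

LD = Vd × C = 897.0 × 0.266 = 238.6 mg
CL = 0.693 × Vd / t½ = 0.693 × 897.0 / 29.1 = 21.36 L/h
Infusion rate = CL × Css = 21.36 × 0.266 = 5.682 mg/h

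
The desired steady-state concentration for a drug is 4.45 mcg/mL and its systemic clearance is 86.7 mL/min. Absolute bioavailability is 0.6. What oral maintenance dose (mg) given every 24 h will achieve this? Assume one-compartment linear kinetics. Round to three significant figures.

Convert clearance: 86.7 mL/min × 60 min/h ÷ 1000 mL/L = 5.202 L/h
D = CL × Css × τ / F = 5.202 × 4.45 × 24 / 0.6 = 926.0 mg

926 mg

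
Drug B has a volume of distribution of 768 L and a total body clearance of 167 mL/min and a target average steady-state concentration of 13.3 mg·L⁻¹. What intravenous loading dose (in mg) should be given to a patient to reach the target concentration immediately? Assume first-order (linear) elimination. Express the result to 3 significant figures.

10200 mg

The loading dose fills Vd to the target concentration; clearance is irrelevant here.
LD = Vd × C = 768.0 × 13.30 = 10210 mg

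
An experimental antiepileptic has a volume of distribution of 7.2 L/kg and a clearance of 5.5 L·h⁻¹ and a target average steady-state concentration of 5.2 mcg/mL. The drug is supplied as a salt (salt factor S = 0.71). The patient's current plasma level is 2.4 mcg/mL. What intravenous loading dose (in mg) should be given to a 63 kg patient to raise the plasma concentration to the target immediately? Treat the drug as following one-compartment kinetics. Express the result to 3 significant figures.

Vd(total) = 63 kg × 7.2 L/kg = 453.6 L
Concentration deficit ΔC = 5.2 − 2.4 = 2.800 mg/L
LD = Vd × ΔC / S = 453.6 × 2.800 / 0.71 = 1789 mg

1790 mg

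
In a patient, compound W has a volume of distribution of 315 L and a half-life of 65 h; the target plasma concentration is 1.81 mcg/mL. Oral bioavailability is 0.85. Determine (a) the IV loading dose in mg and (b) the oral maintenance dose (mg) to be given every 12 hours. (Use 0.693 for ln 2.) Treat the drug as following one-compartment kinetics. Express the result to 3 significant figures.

(a) 570 mg; (b) 85.8 mg

LD = Vd × C = 315.0 × 1.81 = 570.2 mg
CL = 0.693 × Vd / t½ = 0.693 × 315.0 / 65 = 3.358 L/h
D = CL × Css × τ / F = 3.358 × 1.81 × 12 / 0.85 = 85.81 mg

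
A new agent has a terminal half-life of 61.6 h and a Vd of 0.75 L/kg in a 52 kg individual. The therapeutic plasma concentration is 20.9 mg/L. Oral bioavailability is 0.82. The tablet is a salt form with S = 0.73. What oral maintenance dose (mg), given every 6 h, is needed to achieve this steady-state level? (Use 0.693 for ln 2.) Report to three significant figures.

Vd = 0.75 L/kg × 52 kg = 39.00 L
k = 0.693/61.6 = 0.01125 h⁻¹, so CL = k·Vd = 0.01125 × 39.00 = 0.4388 L/h
D = CL × Css × τ / F / S = 0.4388 × 20.9 × 6 / 0.82 / 0.73 = 91.92 mg

91.9 mg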